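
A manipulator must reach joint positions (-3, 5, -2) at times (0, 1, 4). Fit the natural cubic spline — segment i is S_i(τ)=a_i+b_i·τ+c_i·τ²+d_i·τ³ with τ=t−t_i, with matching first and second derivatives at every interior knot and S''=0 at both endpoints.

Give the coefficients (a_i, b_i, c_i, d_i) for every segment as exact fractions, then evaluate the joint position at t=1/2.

  seg 0: a=-3 b=223/24 c=0 d=-31/24
  seg 1: a=5 b=65/12 c=-31/8 d=31/72
S(1/2) = 95/64

Δ: Δ0=8, Δ1=-7/3
row 1: diag=8, rhs=-62; c'=3/8, d'=-31/4
back: M1=-31/4
M: M0=0, M1=-31/4, M2=0
seg 0: a=-3, c=M0/2=0, d=(M1−M0)/(6·1)=-31/24, b=Δ0−h0·(2M0+M1)/6=223/24
seg 1: a=5, c=M1/2=-31/8, d=(M2−M1)/(6·3)=31/72, b=Δ1−h1·(2M1+M2)/6=65/12
t_q=1/2 → seg 0, τ=1/2; S=-3+223/24·τ+0·τ²+-31/24·τ³=95/64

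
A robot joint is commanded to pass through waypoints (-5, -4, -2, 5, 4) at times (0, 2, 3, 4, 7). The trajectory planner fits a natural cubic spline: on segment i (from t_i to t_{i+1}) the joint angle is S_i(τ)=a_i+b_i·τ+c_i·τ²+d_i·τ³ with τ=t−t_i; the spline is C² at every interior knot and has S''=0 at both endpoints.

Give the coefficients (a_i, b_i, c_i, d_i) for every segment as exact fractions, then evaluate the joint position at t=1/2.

  seg 0: a=-5 b=136/267 c=0 d=-5/2136
  seg 1: a=-4 b=257/534 c=-5/356 d=1637/1068
  seg 2: a=-2 b=5395/1068 c=408/89 d=-2815/1068
  seg 3: a=5 b=3371/534 c=-1183/356 d=1183/3204
S(1/2) = -27031/5696

Δ: Δ0=1/2, Δ1=2, Δ2=7, Δ3=-1/3
row 1: diag=6, rhs=9; c'=1/6, d'=3/2
row 2: denom=4−1·1/6=23/6; d'=(30−1·3/2)/(23/6)=171/23
row 3: denom=8−1·6/23=178/23; d'=(-44−1·171/23)/(178/23)=-1183/178
back: M3=-1183/178
back: M2=171/23−6/23·-1183/178=816/89
back: M1=3/2−1/6·816/89=-5/178
M: M0=0, M1=-5/178, M2=816/89, M3=-1183/178, M4=0
seg 0: a=-5, c=M0/2=0, d=(M1−M0)/(6·2)=-5/2136, b=Δ0−h0·(2M0+M1)/6=136/267
seg 1: a=-4, c=M1/2=-5/356, d=(M2−M1)/(6·1)=1637/1068, b=Δ1−h1·(2M1+M2)/6=257/534
seg 2: a=-2, c=M2/2=408/89, d=(M3−M2)/(6·1)=-2815/1068, b=Δ2−h2·(2M2+M3)/6=5395/1068
seg 3: a=5, c=M3/2=-1183/356, d=(M4−M3)/(6·3)=1183/3204, b=Δ3−h3·(2M3+M4)/6=3371/534
t_q=1/2 → seg 0, τ=1/2; S=-5+136/267·τ+0·τ²+-5/2136·τ³=-27031/5696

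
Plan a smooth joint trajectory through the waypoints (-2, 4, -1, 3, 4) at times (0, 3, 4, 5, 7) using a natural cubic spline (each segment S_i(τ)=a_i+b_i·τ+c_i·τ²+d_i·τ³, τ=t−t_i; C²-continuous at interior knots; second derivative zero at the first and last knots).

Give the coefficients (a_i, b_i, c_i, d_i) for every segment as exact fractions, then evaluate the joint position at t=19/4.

  seg 0: a=-2 b=2023/356 c=0 d=-437/1068
  seg 1: a=4 b=-955/178 c=-1311/356 d=1441/356
  seg 2: a=-1 b=-209/356 c=753/89 d=-1379/356
  seg 3: a=3 b=839/178 c=-1125/356 d=375/712
S(19/4) = 38383/22784

Δ: Δ0=2, Δ1=-5, Δ2=4, Δ3=1/2
row 1: diag=8, rhs=-42; c'=1/8, d'=-21/4
row 2: denom=4−1·1/8=31/8; d'=(54−1·-21/4)/(31/8)=474/31
row 3: denom=6−1·8/31=178/31; d'=(-21−1·474/31)/(178/31)=-1125/178
back: M3=-1125/178
back: M2=474/31−8/31·-1125/178=1506/89
back: M1=-21/4−1/8·1506/89=-1311/178
M: M0=0, M1=-1311/178, M2=1506/89, M3=-1125/178, M4=0
seg 0: a=-2, c=M0/2=0, d=(M1−M0)/(6·3)=-437/1068, b=Δ0−h0·(2M0+M1)/6=2023/356
seg 1: a=4, c=M1/2=-1311/356, d=(M2−M1)/(6·1)=1441/356, b=Δ1−h1·(2M1+M2)/6=-955/178
seg 2: a=-1, c=M2/2=753/89, d=(M3−M2)/(6·1)=-1379/356, b=Δ2−h2·(2M2+M3)/6=-209/356
seg 3: a=3, c=M3/2=-1125/356, d=(M4−M3)/(6·2)=375/712, b=Δ3−h3·(2M3+M4)/6=839/178
t_q=19/4 → seg 2, τ=3/4; S=-1+-209/356·τ+753/89·τ²+-1379/356·τ³=38383/22784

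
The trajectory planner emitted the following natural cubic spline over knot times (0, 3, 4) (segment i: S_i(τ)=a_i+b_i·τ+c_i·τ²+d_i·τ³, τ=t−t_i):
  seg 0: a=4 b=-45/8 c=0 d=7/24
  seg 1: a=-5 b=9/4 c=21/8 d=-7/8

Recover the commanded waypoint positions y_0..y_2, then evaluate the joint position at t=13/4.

y_0=4 y_1=-5 y_2=-1
S(13/4) = -2195/512

y_0 = S_0(0) = a_0 = 4
y_1 = S_1(0) = a_1 = -5
y_2 = S_1(1) = -1
t_q=13/4 is in segment 1 (τ=1/4); S_1(τ)=-2195/512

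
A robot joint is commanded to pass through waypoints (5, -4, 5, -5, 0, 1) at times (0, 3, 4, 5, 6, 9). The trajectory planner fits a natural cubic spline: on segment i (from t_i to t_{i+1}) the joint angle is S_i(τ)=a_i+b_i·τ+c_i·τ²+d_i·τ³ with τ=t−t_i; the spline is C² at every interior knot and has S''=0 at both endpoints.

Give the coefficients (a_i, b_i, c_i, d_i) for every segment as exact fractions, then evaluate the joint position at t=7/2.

Δ: Δ0=-3, Δ1=9, Δ2=-10, Δ3=5, Δ4=1/3
row 1: diag=8, rhs=72; c'=1/8, d'=9
row 2: denom=4−1·1/8=31/8; d'=(-114−1·9)/(31/8)=-984/31
row 3: denom=4−1·8/31=116/31; d'=(90−1·-984/31)/(116/31)=1887/58
row 4: denom=8−1·31/116=897/116; d'=(-28−1·1887/58)/(897/116)=-7022/897
back: M4=-7022/897
back: M3=1887/58−31/116·-7022/897=31060/897
back: M2=-984/31−8/31·31060/897=-36488/897
back: M1=9−1/8·-36488/897=12634/897
M: M0=0, M1=12634/897, M2=-36488/897, M3=31060/897, M4=-7022/897, M5=0
seg 0: a=5, c=M0/2=0, d=(M1−M0)/(6·3)=6317/8073, b=Δ0−h0·(2M0+M1)/6=-9008/897
seg 1: a=-4, c=M1/2=6317/897, d=(M2−M1)/(6·1)=-2729/299, b=Δ1−h1·(2M1+M2)/6=9943/897
seg 2: a=5, c=M2/2=-18244/897, d=(M3−M2)/(6·1)=866/69, b=Δ2−h2·(2M2+M3)/6=-1984/897
seg 3: a=-5, c=M3/2=15530/897, d=(M4−M3)/(6·1)=-6347/897, b=Δ3−h3·(2M3+M4)/6=-1566/299
seg 4: a=0, c=M4/2=-3511/897, d=(M5−M4)/(6·3)=3511/8073, b=Δ4−h4·(2M4+M5)/6=7321/897
t_q=7/2 → seg 1, τ=1/2; S=-4+9943/897·τ+6317/897·τ²+-2729/299·τ³=15515/7176

  seg 0: a=5 b=-9008/897 c=0 d=6317/8073
  seg 1: a=-4 b=9943/897 c=6317/897 d=-2729/299
  seg 2: a=5 b=-1984/897 c=-18244/897 d=866/69
  seg 3: a=-5 b=-1566/299 c=15530/897 d=-6347/897
  seg 4: a=0 b=7321/897 c=-3511/897 d=3511/8073
S(7/2) = 15515/7176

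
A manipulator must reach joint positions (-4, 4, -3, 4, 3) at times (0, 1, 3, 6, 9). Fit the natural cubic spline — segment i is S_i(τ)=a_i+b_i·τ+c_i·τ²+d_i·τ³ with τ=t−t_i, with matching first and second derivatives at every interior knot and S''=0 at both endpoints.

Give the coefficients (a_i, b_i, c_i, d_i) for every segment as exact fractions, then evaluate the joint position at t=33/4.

  seg 0: a=-4 b=4251/412 c=0 d=-955/412
  seg 1: a=4 b=693/206 c=-2865/412 d=1451/824
  seg 2: a=-3 b=-342/103 c=372/103 d=-1601/2781
  seg 3: a=4 b=289/103 c=-485/309 d=485/2781
S(33/4) = 28699/6592

Δ: Δ0=8, Δ1=-7/2, Δ2=7/3, Δ3=-1/3
row 1: diag=6, rhs=-69; c'=1/3, d'=-23/2
row 2: denom=10−2·1/3=28/3; d'=(35−2·-23/2)/(28/3)=87/14
row 3: denom=12−3·9/28=309/28; d'=(-16−3·87/14)/(309/28)=-970/309
back: M3=-970/309
back: M2=87/14−9/28·-970/309=744/103
back: M1=-23/2−1/3·744/103=-2865/206
M: M0=0, M1=-2865/206, M2=744/103, M3=-970/309, M4=0
seg 0: a=-4, c=M0/2=0, d=(M1−M0)/(6·1)=-955/412, b=Δ0−h0·(2M0+M1)/6=4251/412
seg 1: a=4, c=M1/2=-2865/412, d=(M2−M1)/(6·2)=1451/824, b=Δ1−h1·(2M1+M2)/6=693/206
seg 2: a=-3, c=M2/2=372/103, d=(M3−M2)/(6·3)=-1601/2781, b=Δ2−h2·(2M2+M3)/6=-342/103
seg 3: a=4, c=M3/2=-485/309, d=(M4−M3)/(6·3)=485/2781, b=Δ3−h3·(2M3+M4)/6=289/103
t_q=33/4 → seg 3, τ=9/4; S=4+289/103·τ+-485/309·τ²+485/2781·τ³=28699/6592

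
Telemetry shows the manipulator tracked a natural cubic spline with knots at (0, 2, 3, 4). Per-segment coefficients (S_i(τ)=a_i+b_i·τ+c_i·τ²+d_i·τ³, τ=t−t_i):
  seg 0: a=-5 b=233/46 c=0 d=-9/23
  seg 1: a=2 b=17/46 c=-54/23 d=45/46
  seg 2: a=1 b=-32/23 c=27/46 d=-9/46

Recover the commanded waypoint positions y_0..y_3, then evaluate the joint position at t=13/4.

y_0 = S_0(0) = a_0 = -5
y_1 = S_1(0) = a_1 = 2
y_2 = S_2(0) = a_2 = 1
y_3 = S_2(1) = 0
t_q=13/4 is in segment 2 (τ=1/4); S_2(τ)=2019/2944

y_0=-5 y_1=2 y_2=1 y_3=0
S(13/4) = 2019/2944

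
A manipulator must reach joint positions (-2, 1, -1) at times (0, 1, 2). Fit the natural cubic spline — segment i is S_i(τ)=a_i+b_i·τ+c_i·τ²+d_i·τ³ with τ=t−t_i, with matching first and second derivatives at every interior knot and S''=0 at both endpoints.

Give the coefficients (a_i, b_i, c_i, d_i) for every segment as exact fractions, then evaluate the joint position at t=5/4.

  seg 0: a=-2 b=17/4 c=0 d=-5/4
  seg 1: a=1 b=1/2 c=-15/4 d=5/4
S(5/4) = 233/256

Δ: Δ0=3, Δ1=-2
row 1: diag=4, rhs=-30; c'=1/4, d'=-15/2
back: M1=-15/2
M: M0=0, M1=-15/2, M2=0
seg 0: a=-2, c=M0/2=0, d=(M1−M0)/(6·1)=-5/4, b=Δ0−h0·(2M0+M1)/6=17/4
seg 1: a=1, c=M1/2=-15/4, d=(M2−M1)/(6·1)=5/4, b=Δ1−h1·(2M1+M2)/6=1/2
t_q=5/4 → seg 1, τ=1/4; S=1+1/2·τ+-15/4·τ²+5/4·τ³=233/256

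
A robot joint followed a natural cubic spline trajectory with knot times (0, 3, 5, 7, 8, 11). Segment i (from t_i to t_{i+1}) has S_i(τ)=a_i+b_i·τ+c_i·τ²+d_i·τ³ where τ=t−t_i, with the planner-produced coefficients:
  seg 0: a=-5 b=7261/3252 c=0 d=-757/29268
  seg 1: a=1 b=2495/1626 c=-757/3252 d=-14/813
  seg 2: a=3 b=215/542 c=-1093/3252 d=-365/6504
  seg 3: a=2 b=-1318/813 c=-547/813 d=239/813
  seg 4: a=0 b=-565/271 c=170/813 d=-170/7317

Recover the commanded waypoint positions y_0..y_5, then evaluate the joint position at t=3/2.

y_0 = S_0(0) = a_0 = -5
y_1 = S_1(0) = a_1 = 1
y_2 = S_2(0) = a_2 = 3
y_3 = S_3(0) = a_3 = 2
y_4 = S_4(0) = a_4 = 0
y_5 = S_4(3) = -5
t_q=3/2 is in segment 0 (τ=3/2); S_0(τ)=-15073/8672

y_0=-5 y_1=1 y_2=3 y_3=2 y_4=0 y_5=-5
S(3/2) = -15073/8672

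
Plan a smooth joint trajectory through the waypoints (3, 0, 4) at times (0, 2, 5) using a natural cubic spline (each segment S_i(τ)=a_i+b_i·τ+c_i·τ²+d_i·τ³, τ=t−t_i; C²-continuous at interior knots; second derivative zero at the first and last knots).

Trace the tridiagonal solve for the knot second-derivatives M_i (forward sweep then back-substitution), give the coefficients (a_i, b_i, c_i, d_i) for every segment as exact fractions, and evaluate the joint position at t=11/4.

  seg 0: a=3 b=-31/15 c=0 d=17/120
  seg 1: a=0 b=-11/30 c=17/20 d=-17/180
S(11/4) = 209/1280

Δ: Δ0=-3/2, Δ1=4/3
row 1: diag=10, rhs=17; c'=3/10, d'=17/10
back: M1=17/10
M: M0=0, M1=17/10, M2=0
seg 0: a=3, c=M0/2=0, d=(M1−M0)/(6·2)=17/120, b=Δ0−h0·(2M0+M1)/6=-31/15
seg 1: a=0, c=M1/2=17/20, d=(M2−M1)/(6·3)=-17/180, b=Δ1−h1·(2M1+M2)/6=-11/30
t_q=11/4 → seg 1, τ=3/4; S=0+-11/30·τ+17/20·τ²+-17/180·τ³=209/1280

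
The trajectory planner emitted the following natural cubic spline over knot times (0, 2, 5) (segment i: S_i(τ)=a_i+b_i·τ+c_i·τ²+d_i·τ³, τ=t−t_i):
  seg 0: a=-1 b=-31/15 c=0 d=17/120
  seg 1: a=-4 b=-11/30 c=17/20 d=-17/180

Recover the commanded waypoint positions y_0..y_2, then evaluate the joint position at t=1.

y_0=-1 y_1=-4 y_2=0
S(1) = -117/40

y_0 = S_0(0) = a_0 = -1
y_1 = S_1(0) = a_1 = -4
y_2 = S_1(3) = 0
t_q=1 is in segment 0 (τ=1); S_0(τ)=-117/40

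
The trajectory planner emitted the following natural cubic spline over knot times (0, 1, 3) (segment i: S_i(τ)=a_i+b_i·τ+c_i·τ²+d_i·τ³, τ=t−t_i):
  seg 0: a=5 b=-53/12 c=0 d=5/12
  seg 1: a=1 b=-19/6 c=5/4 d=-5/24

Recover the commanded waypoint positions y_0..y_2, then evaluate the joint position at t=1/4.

y_0 = S_0(0) = a_0 = 5
y_1 = S_1(0) = a_1 = 1
y_2 = S_1(2) = -2
t_q=1/4 is in segment 0 (τ=1/4); S_0(τ)=999/256

y_0=5 y_1=1 y_2=-2
S(1/4) = 999/256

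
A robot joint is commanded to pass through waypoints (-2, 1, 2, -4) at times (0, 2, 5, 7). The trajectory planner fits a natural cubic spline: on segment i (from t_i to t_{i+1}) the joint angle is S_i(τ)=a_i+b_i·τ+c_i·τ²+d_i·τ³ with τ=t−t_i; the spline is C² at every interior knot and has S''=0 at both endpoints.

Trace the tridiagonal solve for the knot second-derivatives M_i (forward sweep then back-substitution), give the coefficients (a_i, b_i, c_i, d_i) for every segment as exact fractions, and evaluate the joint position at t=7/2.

Δ: Δ0=3/2, Δ1=1/3, Δ2=-3
row 1: diag=10, rhs=-7; c'=3/10, d'=-7/10
row 2: denom=10−3·3/10=91/10; d'=(-20−3·-7/10)/(91/10)=-179/91
back: M2=-179/91
back: M1=-7/10−3/10·-179/91=-10/91
M: M0=0, M1=-10/91, M2=-179/91, M3=0
seg 0: a=-2, c=M0/2=0, d=(M1−M0)/(6·2)=-5/546, b=Δ0−h0·(2M0+M1)/6=839/546
seg 1: a=1, c=M1/2=-5/91, d=(M2−M1)/(6·3)=-13/126, b=Δ1−h1·(2M1+M2)/6=779/546
seg 2: a=2, c=M2/2=-179/182, d=(M3−M2)/(6·2)=179/1092, b=Δ2−h2·(2M2+M3)/6=-461/273
t_q=7/2 → seg 1, τ=3/2; S=1+779/546·τ+-5/91·τ²+-13/126·τ³=555/208

  seg 0: a=-2 b=839/546 c=0 d=-5/546
  seg 1: a=1 b=779/546 c=-5/91 d=-13/126
  seg 2: a=2 b=-461/273 c=-179/182 d=179/1092
S(7/2) = 555/208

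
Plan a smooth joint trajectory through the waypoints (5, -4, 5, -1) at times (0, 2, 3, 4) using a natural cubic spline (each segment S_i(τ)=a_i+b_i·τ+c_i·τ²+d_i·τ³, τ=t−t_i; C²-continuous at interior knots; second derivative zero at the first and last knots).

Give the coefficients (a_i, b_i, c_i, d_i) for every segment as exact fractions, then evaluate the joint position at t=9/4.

  seg 0: a=5 b=-21/2 c=0 d=3/2
  seg 1: a=-4 b=15/2 c=9 d=-15/2
  seg 2: a=5 b=3 c=-27/2 d=9/2
S(9/4) = -215/128

Δ: Δ0=-9/2, Δ1=9, Δ2=-6
row 1: diag=6, rhs=81; c'=1/6, d'=27/2
row 2: denom=4−1·1/6=23/6; d'=(-90−1·27/2)/(23/6)=-27
back: M2=-27
back: M1=27/2−1/6·-27=18
M: M0=0, M1=18, M2=-27, M3=0
seg 0: a=5, c=M0/2=0, d=(M1−M0)/(6·2)=3/2, b=Δ0−h0·(2M0+M1)/6=-21/2
seg 1: a=-4, c=M1/2=9, d=(M2−M1)/(6·1)=-15/2, b=Δ1−h1·(2M1+M2)/6=15/2
seg 2: a=5, c=M2/2=-27/2, d=(M3−M2)/(6·1)=9/2, b=Δ2−h2·(2M2+M3)/6=3
t_q=9/4 → seg 1, τ=1/4; S=-4+15/2·τ+9·τ²+-15/2·τ³=-215/128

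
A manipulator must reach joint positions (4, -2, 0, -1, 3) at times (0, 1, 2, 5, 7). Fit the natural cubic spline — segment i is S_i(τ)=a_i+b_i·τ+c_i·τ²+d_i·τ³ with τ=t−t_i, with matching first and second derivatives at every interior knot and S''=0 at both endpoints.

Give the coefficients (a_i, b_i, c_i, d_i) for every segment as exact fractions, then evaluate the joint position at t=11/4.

Δ: Δ0=-6, Δ1=2, Δ2=-1/3, Δ3=2
row 1: diag=4, rhs=48; c'=1/4, d'=12
row 2: denom=8−1·1/4=31/4; d'=(-14−1·12)/(31/4)=-104/31
row 3: denom=10−3·12/31=274/31; d'=(14−3·-104/31)/(274/31)=373/137
back: M3=373/137
back: M2=-104/31−12/31·373/137=-604/137
back: M1=12−1/4·-604/137=1795/137
M: M0=0, M1=1795/137, M2=-604/137, M3=373/137, M4=0
seg 0: a=4, c=M0/2=0, d=(M1−M0)/(6·1)=1795/822, b=Δ0−h0·(2M0+M1)/6=-6727/822
seg 1: a=-2, c=M1/2=1795/274, d=(M2−M1)/(6·1)=-2399/822, b=Δ1−h1·(2M1+M2)/6=-671/411
seg 2: a=0, c=M2/2=-302/137, d=(M3−M2)/(6·3)=977/2466, b=Δ2−h2·(2M2+M3)/6=2231/822
seg 3: a=-1, c=M3/2=373/274, d=(M4−M3)/(6·2)=-373/1644, b=Δ3−h3·(2M3+M4)/6=76/411
t_q=11/4 → seg 2, τ=3/4; S=0+2231/822·τ+-302/137·τ²+977/2466·τ³=16883/17536

  seg 0: a=4 b=-6727/822 c=0 d=1795/822
  seg 1: a=-2 b=-671/411 c=1795/274 d=-2399/822
  seg 2: a=0 b=2231/822 c=-302/137 d=977/2466
  seg 3: a=-1 b=76/411 c=373/274 d=-373/1644
S(11/4) = 16883/17536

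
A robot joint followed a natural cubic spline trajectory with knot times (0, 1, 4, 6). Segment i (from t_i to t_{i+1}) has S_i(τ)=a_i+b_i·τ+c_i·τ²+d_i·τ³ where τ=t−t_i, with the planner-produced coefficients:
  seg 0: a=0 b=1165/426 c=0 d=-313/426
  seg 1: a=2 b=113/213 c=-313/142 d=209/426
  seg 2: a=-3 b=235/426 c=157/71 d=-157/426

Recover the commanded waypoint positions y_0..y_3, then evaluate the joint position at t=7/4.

y_0 = S_0(0) = a_0 = 0
y_1 = S_1(0) = a_1 = 2
y_2 = S_2(0) = a_2 = -3
y_3 = S_2(2) = 4
t_q=7/4 is in segment 1 (τ=3/4); S_1(τ)=12405/9088

y_0=0 y_1=2 y_2=-3 y_3=4
S(7/4) = 12405/9088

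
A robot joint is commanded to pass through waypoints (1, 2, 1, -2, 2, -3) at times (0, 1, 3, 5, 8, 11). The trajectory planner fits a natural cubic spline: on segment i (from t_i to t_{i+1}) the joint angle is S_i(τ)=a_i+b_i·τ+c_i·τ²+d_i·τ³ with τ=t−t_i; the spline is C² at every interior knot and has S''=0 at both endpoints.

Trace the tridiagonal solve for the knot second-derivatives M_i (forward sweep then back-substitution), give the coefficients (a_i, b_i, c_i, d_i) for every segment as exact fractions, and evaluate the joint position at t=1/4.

  seg 0: a=1 b=2731/2298 c=0 d=-433/2298
  seg 1: a=2 b=716/1149 c=-433/766 d=17/9192
  seg 2: a=1 b=-3713/2298 c=-849/1532 d=2813/9192
  seg 3: a=-2 b=-184/1149 c=491/383 d=-901/3447
  seg 4: a=2 b=545/1149 c=-410/383 d=410/3447
S(1/4) = 63445/49024

Δ: Δ0=1, Δ1=-1/2, Δ2=-3/2, Δ3=4/3, Δ4=-5/3
row 1: diag=6, rhs=-9; c'=1/3, d'=-3/2
row 2: denom=8−2·1/3=22/3; d'=(-6−2·-3/2)/(22/3)=-9/22
row 3: denom=10−2·3/11=104/11; d'=(17−2·-9/22)/(104/11)=49/26
row 4: denom=12−3·33/104=1149/104; d'=(-18−3·49/26)/(1149/104)=-820/383
back: M4=-820/383
back: M3=49/26−33/104·-820/383=982/383
back: M2=-9/22−3/11·982/383=-849/766
back: M1=-3/2−1/3·-849/766=-433/383
M: M0=0, M1=-433/383, M2=-849/766, M3=982/383, M4=-820/383, M5=0
seg 0: a=1, c=M0/2=0, d=(M1−M0)/(6·1)=-433/2298, b=Δ0−h0·(2M0+M1)/6=2731/2298
seg 1: a=2, c=M1/2=-433/766, d=(M2−M1)/(6·2)=17/9192, b=Δ1−h1·(2M1+M2)/6=716/1149
seg 2: a=1, c=M2/2=-849/1532, d=(M3−M2)/(6·2)=2813/9192, b=Δ2−h2·(2M2+M3)/6=-3713/2298
seg 3: a=-2, c=M3/2=491/383, d=(M4−M3)/(6·3)=-901/3447, b=Δ3−h3·(2M3+M4)/6=-184/1149
seg 4: a=2, c=M4/2=-410/383, d=(M5−M4)/(6·3)=410/3447, b=Δ4−h4·(2M4+M5)/6=545/1149
t_q=1/4 → seg 0, τ=1/4; S=1+2731/2298·τ+0·τ²+-433/2298·τ³=63445/49024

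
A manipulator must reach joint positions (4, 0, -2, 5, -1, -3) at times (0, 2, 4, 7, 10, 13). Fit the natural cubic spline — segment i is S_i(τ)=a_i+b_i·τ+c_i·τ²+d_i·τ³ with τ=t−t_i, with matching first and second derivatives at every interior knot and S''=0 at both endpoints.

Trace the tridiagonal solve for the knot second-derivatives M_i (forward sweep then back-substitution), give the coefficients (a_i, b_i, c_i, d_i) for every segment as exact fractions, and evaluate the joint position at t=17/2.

  seg 0: a=4 b=-1567/783 c=0 d=1/3132
  seg 1: a=0 b=-1564/783 c=1/522 d=389/1566
  seg 2: a=-2 b=776/783 c=779/522 d=-4909/14094
  seg 3: a=5 b=847/1566 c=-1286/783 d=3737/14094
  seg 4: a=-1 b=-1687/783 c=1165/1566 d=-1165/14094
S(17/2) = 1397/464

Δ: Δ0=-2, Δ1=-1, Δ2=7/3, Δ3=-2, Δ4=-2/3
row 1: diag=8, rhs=6; c'=1/4, d'=3/4
row 2: denom=10−2·1/4=19/2; d'=(20−2·3/4)/(19/2)=37/19
row 3: denom=12−3·6/19=210/19; d'=(-26−3·37/19)/(210/19)=-121/42
row 4: denom=12−3·19/70=783/70; d'=(8−3·-121/42)/(783/70)=1165/783
back: M4=1165/783
back: M3=-121/42−19/70·1165/783=-2572/783
back: M2=37/19−6/19·-2572/783=779/261
back: M1=3/4−1/4·779/261=1/261
M: M0=0, M1=1/261, M2=779/261, M3=-2572/783, M4=1165/783, M5=0
seg 0: a=4, c=M0/2=0, d=(M1−M0)/(6·2)=1/3132, b=Δ0−h0·(2M0+M1)/6=-1567/783
seg 1: a=0, c=M1/2=1/522, d=(M2−M1)/(6·2)=389/1566, b=Δ1−h1·(2M1+M2)/6=-1564/783
seg 2: a=-2, c=M2/2=779/522, d=(M3−M2)/(6·3)=-4909/14094, b=Δ2−h2·(2M2+M3)/6=776/783
seg 3: a=5, c=M3/2=-1286/783, d=(M4−M3)/(6·3)=3737/14094, b=Δ3−h3·(2M3+M4)/6=847/1566
seg 4: a=-1, c=M4/2=1165/1566, d=(M5−M4)/(6·3)=-1165/14094, b=Δ4−h4·(2M4+M5)/6=-1687/783
t_q=17/2 → seg 3, τ=3/2; S=5+847/1566·τ+-1286/783·τ²+3737/14094·τ³=1397/464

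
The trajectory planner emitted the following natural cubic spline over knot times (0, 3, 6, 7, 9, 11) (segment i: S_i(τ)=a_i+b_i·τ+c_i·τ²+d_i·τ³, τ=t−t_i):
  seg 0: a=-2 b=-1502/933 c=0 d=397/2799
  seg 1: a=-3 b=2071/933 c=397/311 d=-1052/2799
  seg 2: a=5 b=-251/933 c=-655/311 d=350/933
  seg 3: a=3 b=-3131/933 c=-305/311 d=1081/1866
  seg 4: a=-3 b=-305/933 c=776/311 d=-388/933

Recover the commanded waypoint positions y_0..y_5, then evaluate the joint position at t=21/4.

y_0=-2 y_1=-3 y_2=5 y_3=3 y_4=-3 y_5=3
S(21/4) = 10389/2488

y_0 = S_0(0) = a_0 = -2
y_1 = S_1(0) = a_1 = -3
y_2 = S_2(0) = a_2 = 5
y_3 = S_3(0) = a_3 = 3
y_4 = S_4(0) = a_4 = -3
y_5 = S_4(2) = 3
t_q=21/4 is in segment 1 (τ=9/4); S_1(τ)=10389/2488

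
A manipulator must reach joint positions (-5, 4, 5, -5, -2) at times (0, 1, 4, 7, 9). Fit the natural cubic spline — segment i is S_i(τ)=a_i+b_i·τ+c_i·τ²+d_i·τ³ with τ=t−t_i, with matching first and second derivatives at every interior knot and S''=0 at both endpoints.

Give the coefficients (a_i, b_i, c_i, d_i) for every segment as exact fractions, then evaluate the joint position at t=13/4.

Δ: Δ0=9, Δ1=1/3, Δ2=-10/3, Δ3=3/2
row 1: diag=8, rhs=-52; c'=3/8, d'=-13/2
row 2: denom=12−3·3/8=87/8; d'=(-22−3·-13/2)/(87/8)=-20/87
row 3: denom=10−3·8/29=266/29; d'=(29−3·-20/87)/(266/29)=123/38
back: M3=123/38
back: M2=-20/87−8/29·123/38=-64/57
back: M1=-13/2−3/8·-64/57=-231/38
M: M0=0, M1=-231/38, M2=-64/57, M3=123/38, M4=0
seg 0: a=-5, c=M0/2=0, d=(M1−M0)/(6·1)=-77/76, b=Δ0−h0·(2M0+M1)/6=761/76
seg 1: a=4, c=M1/2=-231/76, d=(M2−M1)/(6·3)=565/2052, b=Δ1−h1·(2M1+M2)/6=265/38
seg 2: a=5, c=M2/2=-32/57, d=(M3−M2)/(6·3)=497/2052, b=Δ2−h2·(2M2+M3)/6=-291/76
seg 3: a=-5, c=M3/2=123/76, d=(M4−M3)/(6·2)=-41/152, b=Δ3−h3·(2M3+M4)/6=-25/38
t_q=13/4 → seg 1, τ=9/4; S=4+265/38·τ+-231/76·τ²+565/2052·τ³=36187/4864

  seg 0: a=-5 b=761/76 c=0 d=-77/76
  seg 1: a=4 b=265/38 c=-231/76 d=565/2052
  seg 2: a=5 b=-291/76 c=-32/57 d=497/2052
  seg 3: a=-5 b=-25/38 c=123/76 d=-41/152
S(13/4) = 36187/4864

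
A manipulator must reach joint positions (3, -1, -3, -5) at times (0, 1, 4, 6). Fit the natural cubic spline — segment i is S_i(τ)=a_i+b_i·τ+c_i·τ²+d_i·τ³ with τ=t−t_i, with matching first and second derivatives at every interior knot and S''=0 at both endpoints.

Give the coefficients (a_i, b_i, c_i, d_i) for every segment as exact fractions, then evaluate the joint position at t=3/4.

Δ: Δ0=-4, Δ1=-2/3, Δ2=-1
row 1: diag=8, rhs=20; c'=3/8, d'=5/2
row 2: denom=10−3·3/8=71/8; d'=(-2−3·5/2)/(71/8)=-76/71
back: M2=-76/71
back: M1=5/2−3/8·-76/71=206/71
M: M0=0, M1=206/71, M2=-76/71, M3=0
seg 0: a=3, c=M0/2=0, d=(M1−M0)/(6·1)=103/213, b=Δ0−h0·(2M0+M1)/6=-955/213
seg 1: a=-1, c=M1/2=103/71, d=(M2−M1)/(6·3)=-47/213, b=Δ1−h1·(2M1+M2)/6=-646/213
seg 2: a=-3, c=M2/2=-38/71, d=(M3−M2)/(6·2)=19/213, b=Δ2−h2·(2M2+M3)/6=-61/213
t_q=3/4 → seg 0, τ=3/4; S=3+-955/213·τ+0·τ²+103/213·τ³=-721/4544

  seg 0: a=3 b=-955/213 c=0 d=103/213
  seg 1: a=-1 b=-646/213 c=103/71 d=-47/213
  seg 2: a=-3 b=-61/213 c=-38/71 d=19/213
S(3/4) = -721/4544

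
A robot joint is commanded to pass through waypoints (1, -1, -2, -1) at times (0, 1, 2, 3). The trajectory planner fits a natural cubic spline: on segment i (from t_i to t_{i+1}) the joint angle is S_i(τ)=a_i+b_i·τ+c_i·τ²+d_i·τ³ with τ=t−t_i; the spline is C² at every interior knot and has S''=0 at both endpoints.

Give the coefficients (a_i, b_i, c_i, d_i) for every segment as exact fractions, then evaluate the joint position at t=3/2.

Δ: Δ0=-2, Δ1=-1, Δ2=1
row 1: diag=4, rhs=6; c'=1/4, d'=3/2
row 2: denom=4−1·1/4=15/4; d'=(12−1·3/2)/(15/4)=14/5
back: M2=14/5
back: M1=3/2−1/4·14/5=4/5
M: M0=0, M1=4/5, M2=14/5, M3=0
seg 0: a=1, c=M0/2=0, d=(M1−M0)/(6·1)=2/15, b=Δ0−h0·(2M0+M1)/6=-32/15
seg 1: a=-1, c=M1/2=2/5, d=(M2−M1)/(6·1)=1/3, b=Δ1−h1·(2M1+M2)/6=-26/15
seg 2: a=-2, c=M2/2=7/5, d=(M3−M2)/(6·1)=-7/15, b=Δ2−h2·(2M2+M3)/6=1/15
t_q=3/2 → seg 1, τ=1/2; S=-1+-26/15·τ+2/5·τ²+1/3·τ³=-69/40

  seg 0: a=1 b=-32/15 c=0 d=2/15
  seg 1: a=-1 b=-26/15 c=2/5 d=1/3
  seg 2: a=-2 b=1/15 c=7/5 d=-7/15
S(3/2) = -69/40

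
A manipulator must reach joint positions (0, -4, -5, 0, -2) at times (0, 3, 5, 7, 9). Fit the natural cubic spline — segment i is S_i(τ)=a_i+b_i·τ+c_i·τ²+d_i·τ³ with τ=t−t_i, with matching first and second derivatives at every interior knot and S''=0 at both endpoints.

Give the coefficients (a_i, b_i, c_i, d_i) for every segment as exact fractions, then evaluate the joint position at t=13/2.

  seg 0: a=0 b=-541/426 c=0 d=-1/142
  seg 1: a=-4 b=-311/213 c=-9/142 d=463/1704
  seg 2: a=-5 b=659/426 c=445/284 d=-929/1704
  seg 3: a=0 b=271/213 c=-121/71 d=121/426
S(13/2) = -4517/4544

Δ: Δ0=-4/3, Δ1=-1/2, Δ2=5/2, Δ3=-1
row 1: diag=10, rhs=5; c'=1/5, d'=1/2
row 2: denom=8−2·1/5=38/5; d'=(18−2·1/2)/(38/5)=85/38
row 3: denom=8−2·5/19=142/19; d'=(-21−2·85/38)/(142/19)=-242/71
back: M3=-242/71
back: M2=85/38−5/19·-242/71=445/142
back: M1=1/2−1/5·445/142=-9/71
M: M0=0, M1=-9/71, M2=445/142, M3=-242/71, M4=0
seg 0: a=0, c=M0/2=0, d=(M1−M0)/(6·3)=-1/142, b=Δ0−h0·(2M0+M1)/6=-541/426
seg 1: a=-4, c=M1/2=-9/142, d=(M2−M1)/(6·2)=463/1704, b=Δ1−h1·(2M1+M2)/6=-311/213
seg 2: a=-5, c=M2/2=445/284, d=(M3−M2)/(6·2)=-929/1704, b=Δ2−h2·(2M2+M3)/6=659/426
seg 3: a=0, c=M3/2=-121/71, d=(M4−M3)/(6·2)=121/426, b=Δ3−h3·(2M3+M4)/6=271/213
t_q=13/2 → seg 2, τ=3/2; S=-5+659/426·τ+445/284·τ²+-929/1704·τ³=-4517/4544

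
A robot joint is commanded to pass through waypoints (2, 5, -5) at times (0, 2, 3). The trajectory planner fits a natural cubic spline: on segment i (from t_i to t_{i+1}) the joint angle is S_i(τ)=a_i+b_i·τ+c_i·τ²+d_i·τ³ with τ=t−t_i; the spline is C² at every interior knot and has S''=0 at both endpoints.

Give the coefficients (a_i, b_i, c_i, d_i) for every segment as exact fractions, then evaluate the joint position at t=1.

Δ: Δ0=3/2, Δ1=-10
row 1: diag=6, rhs=-69; c'=1/6, d'=-23/2
back: M1=-23/2
M: M0=0, M1=-23/2, M2=0
seg 0: a=2, c=M0/2=0, d=(M1−M0)/(6·2)=-23/24, b=Δ0−h0·(2M0+M1)/6=16/3
seg 1: a=5, c=M1/2=-23/4, d=(M2−M1)/(6·1)=23/12, b=Δ1−h1·(2M1+M2)/6=-37/6
t_q=1 → seg 0, τ=1; S=2+16/3·τ+0·τ²+-23/24·τ³=51/8

  seg 0: a=2 b=16/3 c=0 d=-23/24
  seg 1: a=5 b=-37/6 c=-23/4 d=23/12
S(1) = 51/8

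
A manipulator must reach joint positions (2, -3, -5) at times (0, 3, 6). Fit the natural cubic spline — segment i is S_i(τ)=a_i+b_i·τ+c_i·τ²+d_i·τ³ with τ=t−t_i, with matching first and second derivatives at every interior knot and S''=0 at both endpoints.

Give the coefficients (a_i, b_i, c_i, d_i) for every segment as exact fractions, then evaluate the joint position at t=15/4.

Δ: Δ0=-5/3, Δ1=-2/3
row 1: diag=12, rhs=6; c'=1/4, d'=1/2
back: M1=1/2
M: M0=0, M1=1/2, M2=0
seg 0: a=2, c=M0/2=0, d=(M1−M0)/(6·3)=1/36, b=Δ0−h0·(2M0+M1)/6=-23/12
seg 1: a=-3, c=M1/2=1/4, d=(M2−M1)/(6·3)=-1/36, b=Δ1−h1·(2M1+M2)/6=-7/6
t_q=15/4 → seg 1, τ=3/4; S=-3+-7/6·τ+1/4·τ²+-1/36·τ³=-959/256

  seg 0: a=2 b=-23/12 c=0 d=1/36
  seg 1: a=-3 b=-7/6 c=1/4 d=-1/36
S(15/4) = -959/256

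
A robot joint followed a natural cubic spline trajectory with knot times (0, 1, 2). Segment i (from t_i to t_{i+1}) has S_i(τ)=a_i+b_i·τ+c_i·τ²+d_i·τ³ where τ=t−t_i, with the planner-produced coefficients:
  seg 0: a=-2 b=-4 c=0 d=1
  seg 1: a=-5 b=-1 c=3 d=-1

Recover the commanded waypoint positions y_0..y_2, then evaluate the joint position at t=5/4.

y_0 = S_0(0) = a_0 = -2
y_1 = S_1(0) = a_1 = -5
y_2 = S_1(1) = -4
t_q=5/4 is in segment 1 (τ=1/4); S_1(τ)=-325/64

y_0=-2 y_1=-5 y_2=-4
S(5/4) = -325/64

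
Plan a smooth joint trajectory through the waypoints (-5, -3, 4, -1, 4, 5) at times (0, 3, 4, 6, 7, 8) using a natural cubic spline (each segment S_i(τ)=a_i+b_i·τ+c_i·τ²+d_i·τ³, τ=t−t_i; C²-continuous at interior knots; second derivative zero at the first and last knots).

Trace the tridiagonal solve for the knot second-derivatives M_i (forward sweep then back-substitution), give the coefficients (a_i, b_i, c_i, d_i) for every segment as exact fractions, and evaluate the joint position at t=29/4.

  seg 0: a=-5 b=-15253/5718 c=0 d=6355/17154
  seg 1: a=-3 b=20971/2859 c=6355/1906 d=-20981/5718
  seg 2: a=4 b=17129/5718 c=-7313/953 d=14083/5718
  seg 3: a=-1 b=10613/5718 c=6770/953 d=-22643/5718
  seg 4: a=4 b=11962/2859 c=-9103/1906 d=9103/5718
S(29/4) = 582153/121984

Δ: Δ0=2/3, Δ1=7, Δ2=-5/2, Δ3=5, Δ4=1
row 1: diag=8, rhs=38; c'=1/8, d'=19/4
row 2: denom=6−1·1/8=47/8; d'=(-57−1·19/4)/(47/8)=-494/47
row 3: denom=6−2·16/47=250/47; d'=(45−2·-494/47)/(250/47)=3103/250
row 4: denom=4−1·47/250=953/250; d'=(-24−1·3103/250)/(953/250)=-9103/953
back: M4=-9103/953
back: M3=3103/250−47/250·-9103/953=13540/953
back: M2=-494/47−16/47·13540/953=-14626/953
back: M1=19/4−1/8·-14626/953=6355/953
M: M0=0, M1=6355/953, M2=-14626/953, M3=13540/953, M4=-9103/953, M5=0
seg 0: a=-5, c=M0/2=0, d=(M1−M0)/(6·3)=6355/17154, b=Δ0−h0·(2M0+M1)/6=-15253/5718
seg 1: a=-3, c=M1/2=6355/1906, d=(M2−M1)/(6·1)=-20981/5718, b=Δ1−h1·(2M1+M2)/6=20971/2859
seg 2: a=4, c=M2/2=-7313/953, d=(M3−M2)/(6·2)=14083/5718, b=Δ2−h2·(2M2+M3)/6=17129/5718
seg 3: a=-1, c=M3/2=6770/953, d=(M4−M3)/(6·1)=-22643/5718, b=Δ3−h3·(2M3+M4)/6=10613/5718
seg 4: a=4, c=M4/2=-9103/1906, d=(M5−M4)/(6·1)=9103/5718, b=Δ4−h4·(2M4+M5)/6=11962/2859
t_q=29/4 → seg 4, τ=1/4; S=4+11962/2859·τ+-9103/1906·τ²+9103/5718·τ³=582153/121984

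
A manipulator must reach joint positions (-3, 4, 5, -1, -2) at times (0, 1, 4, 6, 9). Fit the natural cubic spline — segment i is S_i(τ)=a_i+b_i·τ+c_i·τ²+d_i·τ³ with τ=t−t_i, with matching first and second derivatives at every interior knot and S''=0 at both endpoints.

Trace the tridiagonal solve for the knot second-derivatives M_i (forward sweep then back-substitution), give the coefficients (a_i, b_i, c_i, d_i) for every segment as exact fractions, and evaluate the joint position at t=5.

Δ: Δ0=7, Δ1=1/3, Δ2=-3, Δ3=-1/3
row 1: diag=8, rhs=-40; c'=3/8, d'=-5
row 2: denom=10−3·3/8=71/8; d'=(-20−3·-5)/(71/8)=-40/71
row 3: denom=10−2·16/71=678/71; d'=(16−2·-40/71)/(678/71)=608/339
back: M3=608/339
back: M2=-40/71−16/71·608/339=-328/339
back: M1=-5−3/8·-328/339=-524/113
M: M0=0, M1=-524/113, M2=-328/339, M3=608/339, M4=0
seg 0: a=-3, c=M0/2=0, d=(M1−M0)/(6·1)=-262/339, b=Δ0−h0·(2M0+M1)/6=2635/339
seg 1: a=4, c=M1/2=-262/113, d=(M2−M1)/(6·3)=622/3051, b=Δ1−h1·(2M1+M2)/6=1849/339
seg 2: a=5, c=M2/2=-164/339, d=(M3−M2)/(6·2)=26/113, b=Δ2−h2·(2M2+M3)/6=-1001/339
seg 3: a=-1, c=M3/2=304/339, d=(M4−M3)/(6·3)=-304/3051, b=Δ3−h3·(2M3+M4)/6=-721/339
t_q=5 → seg 2, τ=1; S=5+-1001/339·τ+-164/339·τ²+26/113·τ³=608/339

  seg 0: a=-3 b=2635/339 c=0 d=-262/339
  seg 1: a=4 b=1849/339 c=-262/113 d=622/3051
  seg 2: a=5 b=-1001/339 c=-164/339 d=26/113
  seg 3: a=-1 b=-721/339 c=304/339 d=-304/3051
S(5) = 608/339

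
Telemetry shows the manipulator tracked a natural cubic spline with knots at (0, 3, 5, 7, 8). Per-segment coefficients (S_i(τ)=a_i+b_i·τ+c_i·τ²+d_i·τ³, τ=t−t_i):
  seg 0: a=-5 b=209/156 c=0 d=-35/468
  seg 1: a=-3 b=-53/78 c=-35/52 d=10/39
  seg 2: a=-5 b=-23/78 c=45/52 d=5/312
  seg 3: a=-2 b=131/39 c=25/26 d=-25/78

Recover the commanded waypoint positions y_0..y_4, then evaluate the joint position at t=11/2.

y_0 = S_0(0) = a_0 = -5
y_1 = S_1(0) = a_1 = -3
y_2 = S_2(0) = a_2 = -5
y_3 = S_3(0) = a_3 = -2
y_4 = S_3(1) = 2
t_q=11/2 is in segment 2 (τ=1/2); S_2(τ)=-4101/832

y_0=-5 y_1=-3 y_2=-5 y_3=-2 y_4=2
S(11/2) = -4101/832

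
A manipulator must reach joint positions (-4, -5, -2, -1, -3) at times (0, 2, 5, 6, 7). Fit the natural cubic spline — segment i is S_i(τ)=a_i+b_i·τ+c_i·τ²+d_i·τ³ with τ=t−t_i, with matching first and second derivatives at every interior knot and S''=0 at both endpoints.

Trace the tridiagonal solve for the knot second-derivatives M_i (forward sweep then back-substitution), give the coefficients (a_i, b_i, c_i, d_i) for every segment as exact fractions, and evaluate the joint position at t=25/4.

  seg 0: a=-4 b=-106/137 c=0 d=75/1096
  seg 1: a=-5 b=13/274 c=225/548 d=-17/548
  seg 2: a=-2 b=917/548 c=18/137 d=-441/548
  seg 3: a=-1 b=-131/274 c=-1251/548 d=417/548
S(25/4) = -43851/35072

Δ: Δ0=-1/2, Δ1=1, Δ2=1, Δ3=-2
row 1: diag=10, rhs=9; c'=3/10, d'=9/10
row 2: denom=8−3·3/10=71/10; d'=(0−3·9/10)/(71/10)=-27/71
row 3: denom=4−1·10/71=274/71; d'=(-18−1·-27/71)/(274/71)=-1251/274
back: M3=-1251/274
back: M2=-27/71−10/71·-1251/274=36/137
back: M1=9/10−3/10·36/137=225/274
M: M0=0, M1=225/274, M2=36/137, M3=-1251/274, M4=0
seg 0: a=-4, c=M0/2=0, d=(M1−M0)/(6·2)=75/1096, b=Δ0−h0·(2M0+M1)/6=-106/137
seg 1: a=-5, c=M1/2=225/548, d=(M2−M1)/(6·3)=-17/548, b=Δ1−h1·(2M1+M2)/6=13/274
seg 2: a=-2, c=M2/2=18/137, d=(M3−M2)/(6·1)=-441/548, b=Δ2−h2·(2M2+M3)/6=917/548
seg 3: a=-1, c=M3/2=-1251/548, d=(M4−M3)/(6·1)=417/548, b=Δ3−h3·(2M3+M4)/6=-131/274
t_q=25/4 → seg 3, τ=1/4; S=-1+-131/274·τ+-1251/548·τ²+417/548·τ³=-43851/35072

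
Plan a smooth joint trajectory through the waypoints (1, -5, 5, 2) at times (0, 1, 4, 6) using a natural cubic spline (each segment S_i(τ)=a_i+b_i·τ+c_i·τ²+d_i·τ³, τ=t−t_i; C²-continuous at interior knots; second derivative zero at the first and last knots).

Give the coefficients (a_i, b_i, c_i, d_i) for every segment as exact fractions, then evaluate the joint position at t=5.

  seg 0: a=1 b=-3203/426 c=0 d=647/426
  seg 1: a=-5 b=-631/213 c=647/142 d=-349/426
  seg 2: a=5 b=961/426 c=-200/71 d=100/213
S(5) = 697/142

Δ: Δ0=-6, Δ1=10/3, Δ2=-3/2
row 1: diag=8, rhs=56; c'=3/8, d'=7
row 2: denom=10−3·3/8=71/8; d'=(-29−3·7)/(71/8)=-400/71
back: M2=-400/71
back: M1=7−3/8·-400/71=647/71
M: M0=0, M1=647/71, M2=-400/71, M3=0
seg 0: a=1, c=M0/2=0, d=(M1−M0)/(6·1)=647/426, b=Δ0−h0·(2M0+M1)/6=-3203/426
seg 1: a=-5, c=M1/2=647/142, d=(M2−M1)/(6·3)=-349/426, b=Δ1−h1·(2M1+M2)/6=-631/213
seg 2: a=5, c=M2/2=-200/71, d=(M3−M2)/(6·2)=100/213, b=Δ2−h2·(2M2+M3)/6=961/426
t_q=5 → seg 2, τ=1; S=5+961/426·τ+-200/71·τ²+100/213·τ³=697/142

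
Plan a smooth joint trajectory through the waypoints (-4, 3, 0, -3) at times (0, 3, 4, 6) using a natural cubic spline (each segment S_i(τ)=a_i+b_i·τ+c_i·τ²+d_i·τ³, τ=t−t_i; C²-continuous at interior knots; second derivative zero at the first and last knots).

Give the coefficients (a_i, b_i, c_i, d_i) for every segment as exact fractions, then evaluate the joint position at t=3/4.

  seg 0: a=-4 b=1261/282 c=0 d=-67/282
  seg 1: a=3 b=-274/141 c=-201/94 d=305/282
  seg 2: a=0 b=-839/282 c=52/47 d=-26/141
S(3/4) = -4491/6016

Δ: Δ0=7/3, Δ1=-3, Δ2=-3/2
row 1: diag=8, rhs=-32; c'=1/8, d'=-4
row 2: denom=6−1·1/8=47/8; d'=(9−1·-4)/(47/8)=104/47
back: M2=104/47
back: M1=-4−1/8·104/47=-201/47
M: M0=0, M1=-201/47, M2=104/47, M3=0
seg 0: a=-4, c=M0/2=0, d=(M1−M0)/(6·3)=-67/282, b=Δ0−h0·(2M0+M1)/6=1261/282
seg 1: a=3, c=M1/2=-201/94, d=(M2−M1)/(6·1)=305/282, b=Δ1−h1·(2M1+M2)/6=-274/141
seg 2: a=0, c=M2/2=52/47, d=(M3−M2)/(6·2)=-26/141, b=Δ2−h2·(2M2+M3)/6=-839/282
t_q=3/4 → seg 0, τ=3/4; S=-4+1261/282·τ+0·τ²+-67/282·τ³=-4491/6016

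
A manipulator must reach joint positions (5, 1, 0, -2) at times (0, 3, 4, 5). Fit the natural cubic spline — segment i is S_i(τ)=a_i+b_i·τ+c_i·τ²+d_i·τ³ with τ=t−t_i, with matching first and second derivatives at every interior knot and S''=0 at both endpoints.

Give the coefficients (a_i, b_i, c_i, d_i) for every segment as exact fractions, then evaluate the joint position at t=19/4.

  seg 0: a=5 b=-145/93 c=0 d=7/279
  seg 1: a=1 b=-82/93 c=7/31 d=-32/93
  seg 2: a=0 b=-136/93 c=-25/31 d=25/93
S(19/4) = -2851/1984

Δ: Δ0=-4/3, Δ1=-1, Δ2=-2
row 1: diag=8, rhs=2; c'=1/8, d'=1/4
row 2: denom=4−1·1/8=31/8; d'=(-6−1·1/4)/(31/8)=-50/31
back: M2=-50/31
back: M1=1/4−1/8·-50/31=14/31
M: M0=0, M1=14/31, M2=-50/31, M3=0
seg 0: a=5, c=M0/2=0, d=(M1−M0)/(6·3)=7/279, b=Δ0−h0·(2M0+M1)/6=-145/93
seg 1: a=1, c=M1/2=7/31, d=(M2−M1)/(6·1)=-32/93, b=Δ1−h1·(2M1+M2)/6=-82/93
seg 2: a=0, c=M2/2=-25/31, d=(M3−M2)/(6·1)=25/93, b=Δ2−h2·(2M2+M3)/6=-136/93
t_q=19/4 → seg 2, τ=3/4; S=0+-136/93·τ+-25/31·τ²+25/93·τ³=-2851/1984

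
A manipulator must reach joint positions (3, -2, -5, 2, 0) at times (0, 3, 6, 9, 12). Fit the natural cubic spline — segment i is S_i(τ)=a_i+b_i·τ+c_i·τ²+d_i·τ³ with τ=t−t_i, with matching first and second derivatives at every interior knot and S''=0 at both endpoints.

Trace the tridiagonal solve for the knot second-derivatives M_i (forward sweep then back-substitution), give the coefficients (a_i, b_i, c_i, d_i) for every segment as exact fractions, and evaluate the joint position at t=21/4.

  seg 0: a=3 b=-87/56 c=0 d=-19/1512
  seg 1: a=-2 b=-53/28 c=-19/168 d=23/168
  seg 2: a=-5 b=9/8 c=47/42 d=-361/1512
  seg 3: a=2 b=39/28 c=-173/168 d=173/1512
S(21/4) = -18895/3584

Δ: Δ0=-5/3, Δ1=-1, Δ2=7/3, Δ3=-2/3
row 1: diag=12, rhs=4; c'=1/4, d'=1/3
row 2: denom=12−3·1/4=45/4; d'=(20−3·1/3)/(45/4)=76/45
row 3: denom=12−3·4/15=56/5; d'=(-18−3·76/45)/(56/5)=-173/84
back: M3=-173/84
back: M2=76/45−4/15·-173/84=47/21
back: M1=1/3−1/4·47/21=-19/84
M: M0=0, M1=-19/84, M2=47/21, M3=-173/84, M4=0
seg 0: a=3, c=M0/2=0, d=(M1−M0)/(6·3)=-19/1512, b=Δ0−h0·(2M0+M1)/6=-87/56
seg 1: a=-2, c=M1/2=-19/168, d=(M2−M1)/(6·3)=23/168, b=Δ1−h1·(2M1+M2)/6=-53/28
seg 2: a=-5, c=M2/2=47/42, d=(M3−M2)/(6·3)=-361/1512, b=Δ2−h2·(2M2+M3)/6=9/8
seg 3: a=2, c=M3/2=-173/168, d=(M4−M3)/(6·3)=173/1512, b=Δ3−h3·(2M3+M4)/6=39/28
t_q=21/4 → seg 1, τ=9/4; S=-2+-53/28·τ+-19/168·τ²+23/168·τ³=-18895/3584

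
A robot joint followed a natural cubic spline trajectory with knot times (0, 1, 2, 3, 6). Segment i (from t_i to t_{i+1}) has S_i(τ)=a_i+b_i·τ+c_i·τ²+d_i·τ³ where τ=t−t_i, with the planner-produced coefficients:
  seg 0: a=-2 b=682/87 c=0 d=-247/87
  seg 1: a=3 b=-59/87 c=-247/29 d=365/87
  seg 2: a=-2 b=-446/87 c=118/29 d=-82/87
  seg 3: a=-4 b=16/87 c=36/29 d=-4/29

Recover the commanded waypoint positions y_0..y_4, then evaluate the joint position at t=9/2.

y_0=-2 y_1=3 y_2=-2 y_3=-4 y_4=4
S(9/2) = -81/58

y_0 = S_0(0) = a_0 = -2
y_1 = S_1(0) = a_1 = 3
y_2 = S_2(0) = a_2 = -2
y_3 = S_3(0) = a_3 = -4
y_4 = S_3(3) = 4
t_q=9/2 is in segment 3 (τ=3/2); S_3(τ)=-81/58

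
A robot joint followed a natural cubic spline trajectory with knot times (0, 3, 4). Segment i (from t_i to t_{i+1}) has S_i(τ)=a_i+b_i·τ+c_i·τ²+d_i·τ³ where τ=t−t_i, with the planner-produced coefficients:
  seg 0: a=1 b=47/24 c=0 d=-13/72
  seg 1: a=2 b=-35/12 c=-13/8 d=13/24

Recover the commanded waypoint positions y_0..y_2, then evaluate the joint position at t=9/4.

y_0=1 y_1=2 y_2=-2
S(9/4) = 1715/512

y_0 = S_0(0) = a_0 = 1
y_1 = S_1(0) = a_1 = 2
y_2 = S_1(1) = -2
t_q=9/4 is in segment 0 (τ=9/4); S_0(τ)=1715/512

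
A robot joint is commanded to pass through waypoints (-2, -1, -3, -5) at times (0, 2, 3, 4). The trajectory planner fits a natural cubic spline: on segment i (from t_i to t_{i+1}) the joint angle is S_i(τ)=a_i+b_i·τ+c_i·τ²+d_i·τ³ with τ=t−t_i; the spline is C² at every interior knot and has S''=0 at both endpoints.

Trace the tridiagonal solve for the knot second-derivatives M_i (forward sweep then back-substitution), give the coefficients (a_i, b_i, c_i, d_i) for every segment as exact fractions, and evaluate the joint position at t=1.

Δ: Δ0=1/2, Δ1=-2, Δ2=-2
row 1: diag=6, rhs=-15; c'=1/6, d'=-5/2
row 2: denom=4−1·1/6=23/6; d'=(0−1·-5/2)/(23/6)=15/23
back: M2=15/23
back: M1=-5/2−1/6·15/23=-60/23
M: M0=0, M1=-60/23, M2=15/23, M3=0
seg 0: a=-2, c=M0/2=0, d=(M1−M0)/(6·2)=-5/23, b=Δ0−h0·(2M0+M1)/6=63/46
seg 1: a=-1, c=M1/2=-30/23, d=(M2−M1)/(6·1)=25/46, b=Δ1−h1·(2M1+M2)/6=-57/46
seg 2: a=-3, c=M2/2=15/46, d=(M3−M2)/(6·1)=-5/46, b=Δ2−h2·(2M2+M3)/6=-51/23
t_q=1 → seg 0, τ=1; S=-2+63/46·τ+0·τ²+-5/23·τ³=-39/46

  seg 0: a=-2 b=63/46 c=0 d=-5/23
  seg 1: a=-1 b=-57/46 c=-30/23 d=25/46
  seg 2: a=-3 b=-51/23 c=15/46 d=-5/46
S(1) = -39/46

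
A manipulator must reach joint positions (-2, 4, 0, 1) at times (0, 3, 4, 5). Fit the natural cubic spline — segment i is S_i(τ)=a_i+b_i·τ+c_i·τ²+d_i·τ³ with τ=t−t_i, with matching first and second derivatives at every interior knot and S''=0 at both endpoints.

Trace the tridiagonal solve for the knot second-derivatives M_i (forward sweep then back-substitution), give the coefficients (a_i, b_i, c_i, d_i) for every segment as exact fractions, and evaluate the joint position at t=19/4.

Δ: Δ0=2, Δ1=-4, Δ2=1
row 1: diag=8, rhs=-36; c'=1/8, d'=-9/2
row 2: denom=4−1·1/8=31/8; d'=(30−1·-9/2)/(31/8)=276/31
back: M2=276/31
back: M1=-9/2−1/8·276/31=-174/31
M: M0=0, M1=-174/31, M2=276/31, M3=0
seg 0: a=-2, c=M0/2=0, d=(M1−M0)/(6·3)=-29/93, b=Δ0−h0·(2M0+M1)/6=149/31
seg 1: a=4, c=M1/2=-87/31, d=(M2−M1)/(6·1)=75/31, b=Δ1−h1·(2M1+M2)/6=-112/31
seg 2: a=0, c=M2/2=138/31, d=(M3−M2)/(6·1)=-46/31, b=Δ2−h2·(2M2+M3)/6=-61/31
t_q=19/4 → seg 2, τ=3/4; S=0+-61/31·τ+138/31·τ²+-46/31·τ³=399/992

  seg 0: a=-2 b=149/31 c=0 d=-29/93
  seg 1: a=4 b=-112/31 c=-87/31 d=75/31
  seg 2: a=0 b=-61/31 c=138/31 d=-46/31
S(19/4) = 399/992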